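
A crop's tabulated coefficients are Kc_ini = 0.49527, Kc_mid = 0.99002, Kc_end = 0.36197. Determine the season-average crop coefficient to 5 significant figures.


Approach: apply a simple seasonal average, Kc_avg = (Kc_ini + Kc_mid + Kc_end)/3.
Kc_avg = (0.49527 + 0.99002 + 0.36197)/3 = 0.61575
Therefore the season-average crop coefficient = 0.61575.


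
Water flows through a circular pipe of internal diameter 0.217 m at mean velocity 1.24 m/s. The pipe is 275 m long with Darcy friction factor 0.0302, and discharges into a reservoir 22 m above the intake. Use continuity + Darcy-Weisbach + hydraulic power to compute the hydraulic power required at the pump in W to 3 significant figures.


Approach: apply continuity + Darcy-Weisbach + hydraulic power, Q = A*v; hf = f*(L/D)*(v^2/(2g)); H = static + hf; P = rho*g*Q*H.
Step 1 — flow rate (continuity, Q = A*v):
  A = pi*(0.217/2)^2 = 0.036984 m^2
  Q = 0.036984 * 1.24 = 0.045860 m^3/s
Step 2 — friction head loss (Darcy-Weisbach):
  hf = 0.0302 * (275/0.217) * (1.24^2 / (2*9.81))
  hf = 2.9993 m
Step 3 — total head: H = 22 + 2.9993 = 24.999 m
Step 4 — hydraulic power (P = rho*g*Q*H):
  P = 1000 * 9.81 * 0.045860 * 24.999 = 11200 W
Therefore the hydraulic power required at the pump = 11200 W.


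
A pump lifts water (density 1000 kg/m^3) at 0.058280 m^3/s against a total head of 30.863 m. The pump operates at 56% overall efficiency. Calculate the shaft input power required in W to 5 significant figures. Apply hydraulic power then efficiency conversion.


Approach: apply hydraulic power then efficiency conversion, P = rho*g*Q*H; P_in = P/eta.
Step 1 — hydraulic power (P = rho*g*Q*H):
  P = 1000 * 9.81 * 0.058280 * 30.863 = 17645.20 W
Step 2 — input power: P_in = P/eta = 17645.20 / 0.56 = 31509 W
Therefore the shaft input power required = 31509 W.


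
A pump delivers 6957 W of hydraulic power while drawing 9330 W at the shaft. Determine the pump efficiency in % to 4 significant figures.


Approach: apply the efficiency ratio, eta = (P_out/P_in)*100.
eta = (6957 / 9330) * 100 = 74.57 %
Therefore the pump efficiency = 74.57 %.


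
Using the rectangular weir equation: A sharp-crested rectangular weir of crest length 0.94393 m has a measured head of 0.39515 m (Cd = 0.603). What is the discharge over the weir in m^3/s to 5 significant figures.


Approach: apply the rectangular weir equation, Q = (2/3)*Cd*L*sqrt(2g)*H^1.5.
Q = (2/3)*0.603*0.94393*sqrt(2*9.81)*0.39515^1.5 = 0.41750 m^3/s
Therefore the discharge over the weir = 0.41750 m^3/s.


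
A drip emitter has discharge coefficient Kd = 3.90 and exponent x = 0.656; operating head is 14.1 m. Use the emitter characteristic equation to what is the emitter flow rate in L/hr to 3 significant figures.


Approach: apply the emitter characteristic equation, q = Kd * h^x.
q = 3.90 * 14.1^0.656 = 22.1 L/hr
Therefore the emitter flow rate = 22.1 L/hr.


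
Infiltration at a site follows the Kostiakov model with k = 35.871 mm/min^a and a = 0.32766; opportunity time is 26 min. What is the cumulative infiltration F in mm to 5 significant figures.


Approach: apply the Kostiakov infiltration equation, F = k*t^a.
F = 35.871 * 26^0.32766 = 104.32 mm
Therefore the cumulative infiltration F = 104.32 mm.


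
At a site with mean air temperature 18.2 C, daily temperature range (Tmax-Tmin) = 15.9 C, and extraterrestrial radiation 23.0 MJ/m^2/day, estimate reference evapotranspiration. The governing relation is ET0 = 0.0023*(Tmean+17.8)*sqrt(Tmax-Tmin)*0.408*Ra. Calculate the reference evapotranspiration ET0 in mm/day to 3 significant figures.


ET0 = 0.0023*(18.2+17.8)*sqrt(15.9)*0.408*23.0 = 3.10 mm/day
Therefore the reference evapotranspiration ET0 = 3.10 mm/day.


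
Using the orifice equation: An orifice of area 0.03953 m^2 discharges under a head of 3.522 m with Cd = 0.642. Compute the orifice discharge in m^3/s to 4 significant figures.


Approach: apply the orifice equation, Q = Cd*A*sqrt(2*g*h).
Q = 0.642 * 0.03953 * sqrt(2*9.81*3.522) = 0.2110 m^3/s
Therefore the orifice discharge = 0.2110 m^3/s.


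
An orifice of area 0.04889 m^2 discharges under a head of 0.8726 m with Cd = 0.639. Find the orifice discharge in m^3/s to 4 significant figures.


Approach: apply the orifice equation, Q = Cd*A*sqrt(2*g*h).
Q = 0.639 * 0.04889 * sqrt(2*9.81*0.8726) = 0.1293 m^3/s
Therefore the orifice discharge = 0.1293 m^3/s.


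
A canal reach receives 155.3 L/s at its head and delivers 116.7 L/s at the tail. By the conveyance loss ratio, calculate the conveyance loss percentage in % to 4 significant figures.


Approach: apply the conveyance loss ratio, loss% = ((Q_head - Q_tail)/Q_head)*100.
loss = ((155.3 - 116.7)/155.3)*100 = 24.86 %
Therefore the conveyance loss percentage = 24.86 %.


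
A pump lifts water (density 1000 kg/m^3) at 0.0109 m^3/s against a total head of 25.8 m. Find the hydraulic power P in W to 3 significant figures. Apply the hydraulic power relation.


Approach: apply the hydraulic power relation, P = rho*g*Q*H.
P = 1000 * 9.81 * 0.0109 * 25.8 = 2760 W
Therefore the hydraulic power P = 2760 W.


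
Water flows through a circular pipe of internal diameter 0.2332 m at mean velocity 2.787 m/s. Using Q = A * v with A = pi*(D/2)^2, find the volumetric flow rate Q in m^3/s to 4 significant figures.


A = pi*(0.2332/2)^2 = 0.0427117 m^2
Q = 0.0427117 * 2.787 = 0.1190 m^3/s
Therefore the volumetric flow rate Q = 0.1190 m^3/s.


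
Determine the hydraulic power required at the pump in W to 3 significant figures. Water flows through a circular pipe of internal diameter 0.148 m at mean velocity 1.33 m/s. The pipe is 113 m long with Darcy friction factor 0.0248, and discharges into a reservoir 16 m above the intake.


Approach: apply continuity + Darcy-Weisbach + hydraulic power, Q = A*v; hf = f*(L/D)*(v^2/(2g)); H = static + hf; P = rho*g*Q*H.
Step 1 — flow rate (continuity, Q = A*v):
  A = pi*(0.148/2)^2 = 0.017203 m^2
  Q = 0.017203 * 1.33 = 0.022880 m^3/s
Step 2 — friction head loss (Darcy-Weisbach):
  hf = 0.0248 * (113/0.148) * (1.33^2 / (2*9.81))
  hf = 1.7072 m
Step 3 — total head: H = 16 + 1.7072 = 17.707 m
Step 4 — hydraulic power (P = rho*g*Q*H):
  P = 1000 * 9.81 * 0.022880 * 17.707 = 3970 W
Therefore the hydraulic power required at the pump = 3970 W.


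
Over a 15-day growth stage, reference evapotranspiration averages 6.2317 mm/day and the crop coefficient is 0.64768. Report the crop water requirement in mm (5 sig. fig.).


Approach: apply the crop water requirement relation, CWR = ET0 * Kc * days.
CWR = 6.2317 * 0.64768 * 15 = 60.542 mm
Therefore the crop water requirement = 60.542 mm.


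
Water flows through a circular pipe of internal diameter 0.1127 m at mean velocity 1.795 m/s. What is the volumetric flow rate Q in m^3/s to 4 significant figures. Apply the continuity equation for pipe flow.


Approach: apply the continuity equation for pipe flow, Q = A * v with A = pi*(D/2)^2.
A = pi*(0.1127/2)^2 = 0.00997557 m^2
Q = 0.00997557 * 1.795 = 0.01791 m^3/s
Therefore the volumetric flow rate Q = 0.01791 m^3/s.


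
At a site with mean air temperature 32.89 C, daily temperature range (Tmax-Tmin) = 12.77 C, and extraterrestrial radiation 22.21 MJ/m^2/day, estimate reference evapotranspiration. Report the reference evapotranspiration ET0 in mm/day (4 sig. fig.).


Approach: apply the Hargreaves-Samani method, ET0 = 0.0023*(Tmean+17.8)*sqrt(Tmax-Tmin)*0.408*Ra.
ET0 = 0.0023*(32.89+17.8)*sqrt(12.77)*0.408*22.21 = 3.775 mm/day
Therefore the reference evapotranspiration ET0 = 3.775 mm/day.


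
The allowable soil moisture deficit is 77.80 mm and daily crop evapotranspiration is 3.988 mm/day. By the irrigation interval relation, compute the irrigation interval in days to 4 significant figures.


Approach: apply the irrigation interval relation, interval = SMD / ETc.
interval = 77.80 / 3.988 = 19.51 days
Therefore the irrigation interval = 19.51 days.


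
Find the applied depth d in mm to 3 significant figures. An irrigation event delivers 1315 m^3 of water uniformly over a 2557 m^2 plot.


Approach: apply depth from volume over area, d = (V/A)*1000.
d = (1315 / 2557) * 1000 = 514 mm
Therefore the applied depth d = 514 mm.


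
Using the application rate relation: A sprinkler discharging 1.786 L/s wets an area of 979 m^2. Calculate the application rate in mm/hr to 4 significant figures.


Approach: apply the application rate relation, rate = (Q/A)*3600.
rate = (1.786 / 979) * 3600 = 6.568 mm/hr
Therefore the application rate = 6.568 mm/hr.


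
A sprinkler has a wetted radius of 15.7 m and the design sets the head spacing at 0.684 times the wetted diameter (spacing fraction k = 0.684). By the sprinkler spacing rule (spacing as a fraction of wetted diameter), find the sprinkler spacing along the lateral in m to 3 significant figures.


Approach: apply the sprinkler spacing rule (spacing as a fraction of wetted diameter), S = k*(2*R).
S = 0.684 * (2 * 15.7) = 21.5 m
Therefore the sprinkler spacing along the lateral = 21.5 m.


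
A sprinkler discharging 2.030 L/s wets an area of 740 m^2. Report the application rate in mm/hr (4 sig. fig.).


Approach: apply the application rate relation, rate = (Q/A)*3600.
rate = (2.030 / 740) * 3600 = 9.876 mm/hr
Therefore the application rate = 9.876 mm/hr.


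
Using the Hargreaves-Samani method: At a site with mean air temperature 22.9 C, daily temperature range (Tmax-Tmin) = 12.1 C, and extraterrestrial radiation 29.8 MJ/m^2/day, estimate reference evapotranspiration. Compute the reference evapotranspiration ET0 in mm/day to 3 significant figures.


Approach: apply the Hargreaves-Samani method, ET0 = 0.0023*(Tmean+17.8)*sqrt(Tmax-Tmin)*0.408*Ra.
ET0 = 0.0023*(22.9+17.8)*sqrt(12.1)*0.408*29.8 = 3.96 mm/day
Therefore the reference evapotranspiration ET0 = 3.96 mm/day.


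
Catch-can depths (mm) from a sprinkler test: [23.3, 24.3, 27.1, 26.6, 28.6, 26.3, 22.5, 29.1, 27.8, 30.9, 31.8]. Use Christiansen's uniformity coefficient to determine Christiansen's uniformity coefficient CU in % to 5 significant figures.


Approach: apply Christiansen's uniformity coefficient, CU = (1 - mean_abs_deviation/mean)*100.
mean = 27.11818 mm
mean |d_i - mean| = 2.292562 mm
CU = (1 - 2.292562/27.11818)*100 = 91.546 %
Therefore Christiansen's uniformity coefficient CU = 91.546 %.


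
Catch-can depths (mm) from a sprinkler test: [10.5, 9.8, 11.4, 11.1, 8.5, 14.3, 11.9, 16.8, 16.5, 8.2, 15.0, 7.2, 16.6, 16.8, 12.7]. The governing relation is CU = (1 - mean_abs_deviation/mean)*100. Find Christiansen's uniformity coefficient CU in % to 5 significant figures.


mean = 12.48667 mm
mean |d_i - mean| = 2.839111 mm
CU = (1 - 2.839111/12.48667)*100 = 77.263 %
Therefore Christiansen's uniformity coefficient CU = 77.263 %.


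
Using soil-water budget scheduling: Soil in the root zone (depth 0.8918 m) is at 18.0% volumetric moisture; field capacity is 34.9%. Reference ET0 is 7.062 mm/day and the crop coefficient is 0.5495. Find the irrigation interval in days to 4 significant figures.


Approach: apply soil-water budget scheduling, SMD = (FC-theta)/100*depth*1000; ETc = ET0*Kc; interval = SMD/ETc.
Step 1 — soil moisture deficit:
  SMD = (34.9 - 18.0)/100 * 0.8918 * 1000 = 150.714 mm
Step 2 — daily crop ET (ETc = ET0*Kc):
  ETc = 7.062 * 0.5495 = 3.88057 mm/day
Step 3 — irrigation interval (SMD/ETc):
  interval = 150.714 / 3.88057 = 38.84 days
Therefore the irrigation interval = 38.84 days.


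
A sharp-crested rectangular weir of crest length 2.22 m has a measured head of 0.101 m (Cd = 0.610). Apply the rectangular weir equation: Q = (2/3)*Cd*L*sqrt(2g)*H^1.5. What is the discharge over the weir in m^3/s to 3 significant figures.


Q = (2/3)*0.610*2.22*sqrt(2*9.81)*0.101^1.5 = 0.128 m^3/s
Therefore the discharge over the weir = 0.128 m^3/s.


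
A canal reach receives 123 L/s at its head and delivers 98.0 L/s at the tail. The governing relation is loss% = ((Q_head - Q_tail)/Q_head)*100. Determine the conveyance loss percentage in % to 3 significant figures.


loss = ((123 - 98.0)/123)*100 = 20.3 %
Therefore the conveyance loss percentage = 20.3 %.


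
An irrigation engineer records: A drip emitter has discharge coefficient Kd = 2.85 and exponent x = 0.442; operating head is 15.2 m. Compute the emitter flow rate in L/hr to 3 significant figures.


Approach: apply the emitter characteristic equation, q = Kd * h^x.
q = 2.85 * 15.2^0.442 = 9.49 L/hr
Therefore the emitter flow rate = 9.49 L/hr.


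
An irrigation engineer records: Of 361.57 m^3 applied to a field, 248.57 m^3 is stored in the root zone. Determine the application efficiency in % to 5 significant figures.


Approach: apply the application efficiency ratio, Ea = (stored/applied)*100.
Ea = (248.57/361.57)*100 = 68.747 %
Therefore the application efficiency = 68.747 %.


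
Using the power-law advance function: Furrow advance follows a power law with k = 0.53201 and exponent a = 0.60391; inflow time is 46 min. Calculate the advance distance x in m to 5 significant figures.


Approach: apply the power-law advance function, x = k*t^a.
x = 0.53201 * 46^0.60391 = 5.3713 m
Therefore the advance distance x = 5.3713 m.


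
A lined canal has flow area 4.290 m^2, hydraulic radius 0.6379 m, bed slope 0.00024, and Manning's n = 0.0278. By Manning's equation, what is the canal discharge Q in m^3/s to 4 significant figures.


Approach: apply Manning's equation, Q = (1/n)*A*R^(2/3)*S^(1/2).
Q = (1/0.0278) * 4.290 * 0.6379^(2/3) * 0.00024^(1/2) = 1.772 m^3/s
Therefore the canal discharge Q = 1.772 m^3/s.


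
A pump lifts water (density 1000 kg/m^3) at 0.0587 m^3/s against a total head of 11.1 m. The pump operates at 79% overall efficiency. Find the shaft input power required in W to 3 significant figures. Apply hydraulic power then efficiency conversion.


Approach: apply hydraulic power then efficiency conversion, P = rho*g*Q*H; P_in = P/eta.
Step 1 — hydraulic power (P = rho*g*Q*H):
  P = 1000 * 9.81 * 0.0587 * 11.1 = 6391.9 W
Step 2 — input power: P_in = P/eta = 6391.9 / 0.79 = 8090 W
Therefore the shaft input power required = 8090 W.


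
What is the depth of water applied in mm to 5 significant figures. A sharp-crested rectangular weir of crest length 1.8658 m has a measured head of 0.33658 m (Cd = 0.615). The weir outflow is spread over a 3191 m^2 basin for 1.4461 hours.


Approach: apply the rectangular weir equation with a volume-to-depth conversion, Q = (2/3)*Cd*L*sqrt(2g)*H^1.5; d = Q*t/A * 1000.
Step 1 — weir discharge:
  Q = (2/3)*0.615*1.8658*sqrt(2*9.81)*0.33658^1.5 = 0.6616539 m^3/s
Step 2 — volume: V = 0.6616539 * 1.4461*3600 = 3444.544 m^3
Step 3 — depth: d = V/A * 1000 = 3444.544/3191 * 1000 = 1079.5 mm
Therefore the depth of water applied = 1079.5 mm.


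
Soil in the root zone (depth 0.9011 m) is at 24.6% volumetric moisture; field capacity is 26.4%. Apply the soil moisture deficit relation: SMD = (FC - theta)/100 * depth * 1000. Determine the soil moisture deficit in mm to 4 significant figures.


SMD = (26.4 - 24.6)/100 * 0.9011 * 1000 = 16.22 mm
Therefore the soil moisture deficit = 16.22 mm.


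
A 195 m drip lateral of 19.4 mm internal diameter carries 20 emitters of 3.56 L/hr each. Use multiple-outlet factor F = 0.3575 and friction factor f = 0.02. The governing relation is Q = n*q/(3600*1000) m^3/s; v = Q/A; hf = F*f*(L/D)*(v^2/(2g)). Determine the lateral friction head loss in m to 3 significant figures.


Q = 20*3.56/(3600*1000) = 1.9778e-05 m^3/s
A = pi*(19.4e-3/2)^2 = 2.9559e-04 m^2, so v = Q/A = 0.066909 m/s
hf = 0.3575*0.02*(195/0.0194)*(0.066909^2/(2*9.81)) = 0.0164 m
Therefore the lateral friction head loss = 0.0164 m.


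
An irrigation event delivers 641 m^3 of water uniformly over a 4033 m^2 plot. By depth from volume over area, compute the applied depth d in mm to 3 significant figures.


Approach: apply depth from volume over area, d = (V/A)*1000.
d = (641 / 4033) * 1000 = 159 mm
Therefore the applied depth d = 159 mm.


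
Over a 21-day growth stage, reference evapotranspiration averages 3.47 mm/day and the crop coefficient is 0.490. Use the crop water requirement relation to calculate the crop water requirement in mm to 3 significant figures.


Approach: apply the crop water requirement relation, CWR = ET0 * Kc * days.
CWR = 3.47 * 0.490 * 21 = 35.7 mm
Therefore the crop water requirement = 35.7 mm.


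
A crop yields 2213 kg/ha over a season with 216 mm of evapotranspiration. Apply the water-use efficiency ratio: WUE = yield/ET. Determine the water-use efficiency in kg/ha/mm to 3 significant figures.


WUE = 2213 / 216 = 10.2 kg/ha/mm
Therefore the water-use efficiency = 10.2 kg/ha/mm.


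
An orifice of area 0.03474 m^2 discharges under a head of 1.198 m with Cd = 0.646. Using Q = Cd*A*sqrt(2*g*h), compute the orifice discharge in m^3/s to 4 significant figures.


Q = 0.646 * 0.03474 * sqrt(2*9.81*1.198) = 0.1088 m^3/s
Therefore the orifice discharge = 0.1088 m^3/s.


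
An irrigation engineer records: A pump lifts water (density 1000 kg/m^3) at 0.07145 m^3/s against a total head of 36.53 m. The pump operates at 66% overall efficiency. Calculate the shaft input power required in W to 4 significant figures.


Approach: apply hydraulic power then efficiency conversion, P = rho*g*Q*H; P_in = P/eta.
Step 1 — hydraulic power (P = rho*g*Q*H):
  P = 1000 * 9.81 * 0.07145 * 36.53 = 25604.8 W
Step 2 — input power: P_in = P/eta = 25604.8 / 0.66 = 38800 W
Therefore the shaft input power required = 38800 W.


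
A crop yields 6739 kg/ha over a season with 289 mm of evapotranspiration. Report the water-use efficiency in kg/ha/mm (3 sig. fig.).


Approach: apply the water-use efficiency ratio, WUE = yield/ET.
WUE = 6739 / 289 = 23.3 kg/ha/mm
Therefore the water-use efficiency = 23.3 kg/ha/mm.


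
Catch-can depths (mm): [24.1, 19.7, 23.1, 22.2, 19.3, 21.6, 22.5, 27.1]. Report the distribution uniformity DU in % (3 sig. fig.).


Approach: apply the low-quarter distribution uniformity, DU = (mean of lowest quarter of readings / overall mean)*100.
sorted lowest 2 of 8: [19.3, 19.7] -> mean = 19.500 mm
overall mean = 22.450 mm
DU = (19.500/22.450)*100 = 86.9 %
Therefore the distribution uniformity DU = 86.9 %.


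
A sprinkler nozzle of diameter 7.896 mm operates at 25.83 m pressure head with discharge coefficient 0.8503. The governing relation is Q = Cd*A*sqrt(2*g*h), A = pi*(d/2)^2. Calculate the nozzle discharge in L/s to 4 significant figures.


A = pi*(7.896e-3/2)^2 = 4.89671e-05 m^2
Q = 0.8503 * 4.89671e-05 * sqrt(2*9.81*25.83) * 1000 = 0.9373 L/s
Therefore the nozzle discharge = 0.9373 L/s.


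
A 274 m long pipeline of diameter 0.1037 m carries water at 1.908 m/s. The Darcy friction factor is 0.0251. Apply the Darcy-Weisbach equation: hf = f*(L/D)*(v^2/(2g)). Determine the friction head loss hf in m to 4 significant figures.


hf = 0.0251 * (274/0.1037) * (1.908^2 / (2*9.81))
hf = 12.31 m
Therefore the friction head loss hf = 12.31 m.


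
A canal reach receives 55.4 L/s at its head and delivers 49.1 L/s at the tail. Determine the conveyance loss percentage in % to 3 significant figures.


Approach: apply the conveyance loss ratio, loss% = ((Q_head - Q_tail)/Q_head)*100.
loss = ((55.4 - 49.1)/55.4)*100 = 11.4 %
Therefore the conveyance loss percentage = 11.4 %.


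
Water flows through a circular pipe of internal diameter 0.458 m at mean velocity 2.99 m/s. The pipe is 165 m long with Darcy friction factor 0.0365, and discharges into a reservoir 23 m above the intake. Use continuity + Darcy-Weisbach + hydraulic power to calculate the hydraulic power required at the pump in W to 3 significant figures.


Approach: apply continuity + Darcy-Weisbach + hydraulic power, Q = A*v; hf = f*(L/D)*(v^2/(2g)); H = static + hf; P = rho*g*Q*H.
Step 1 — flow rate (continuity, Q = A*v):
  A = pi*(0.458/2)^2 = 0.16475 m^2
  Q = 0.16475 * 2.99 = 0.49260 m^3/s
Step 2 — friction head loss (Darcy-Weisbach):
  hf = 0.0365 * (165/0.458) * (2.99^2 / (2*9.81))
  hf = 5.9918 m
Step 3 — total head: H = 23 + 5.9918 = 28.992 m
Step 4 — hydraulic power (P = rho*g*Q*H):
  P = 1000 * 9.81 * 0.49260 * 28.992 = 140000 W
Therefore the hydraulic power required at the pump = 140000 W.


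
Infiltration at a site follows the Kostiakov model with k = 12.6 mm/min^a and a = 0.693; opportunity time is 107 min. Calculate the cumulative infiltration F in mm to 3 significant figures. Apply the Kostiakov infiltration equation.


Approach: apply the Kostiakov infiltration equation, F = k*t^a.
F = 12.6 * 107^0.693 = 321 mm
Therefore the cumulative infiltration F = 321 mm.


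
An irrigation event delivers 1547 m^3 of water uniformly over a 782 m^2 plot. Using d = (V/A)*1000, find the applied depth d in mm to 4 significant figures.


d = (1547 / 782) * 1000 = 1978 mm
Therefore the applied depth d = 1978 mm.


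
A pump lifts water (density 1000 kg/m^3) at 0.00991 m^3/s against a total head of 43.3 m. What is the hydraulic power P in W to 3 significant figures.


Approach: apply the hydraulic power relation, P = rho*g*Q*H.
P = 1000 * 9.81 * 0.00991 * 43.3 = 4210 W
Therefore the hydraulic power P = 4210 W.


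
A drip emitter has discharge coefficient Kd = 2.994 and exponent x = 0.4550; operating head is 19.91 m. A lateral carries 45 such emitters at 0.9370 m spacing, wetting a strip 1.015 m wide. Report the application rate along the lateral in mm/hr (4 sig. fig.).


Approach: apply the emitter equation with a lateral mass balance, q = Kd*h^x; Q = n*q; rate = Q/(n*spacing*width).
Step 1 — single emitter flow (q = Kd*h^x):
  q = 2.994 * 19.91^0.4550 = 11.6769 L/hr
Step 2 — total lateral flow: Q = 45 * 11.6769 = 525.463 L/hr
Step 3 — wetted area: A = 45 * 0.9370 * 1.015 = 42.7975 m^2
Step 4 — application rate: Q/A = 525.463/42.7975 = 12.28 mm/hr
Therefore the application rate along the lateral = 12.28 mm/hr.


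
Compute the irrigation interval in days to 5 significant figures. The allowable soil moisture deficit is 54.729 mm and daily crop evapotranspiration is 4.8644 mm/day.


Approach: apply the irrigation interval relation, interval = SMD / ETc.
interval = 54.729 / 4.8644 = 11.251 days
Therefore the irrigation interval = 11.251 days.


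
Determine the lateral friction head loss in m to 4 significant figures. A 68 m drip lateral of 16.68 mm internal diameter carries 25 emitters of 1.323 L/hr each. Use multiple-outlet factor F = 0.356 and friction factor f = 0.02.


Approach: apply Darcy-Weisbach with the multiple-outlet F-factor, Q = n*q/(3600*1000) m^3/s; v = Q/A; hf = F*f*(L/D)*(v^2/(2g)).
Q = 25*1.323/(3600*1000) = 9.18750e-06 m^3/s
A = pi*(16.68e-3/2)^2 = 2.18515e-04 m^2, so v = Q/A = 0.0420451 m/s
hf = 0.356*0.02*(68/0.01668)*(0.0420451^2/(2*9.81)) = 0.002615 m
Therefore the lateral friction head loss = 0.002615 m.


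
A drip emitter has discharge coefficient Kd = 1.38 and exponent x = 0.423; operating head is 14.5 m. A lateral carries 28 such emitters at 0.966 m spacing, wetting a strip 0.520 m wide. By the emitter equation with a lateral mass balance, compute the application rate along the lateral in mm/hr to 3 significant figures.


Approach: apply the emitter equation with a lateral mass balance, q = Kd*h^x; Q = n*q; rate = Q/(n*spacing*width).
Step 1 — single emitter flow (q = Kd*h^x):
  q = 1.38 * 14.5^0.423 = 4.2770 L/hr
Step 2 — total lateral flow: Q = 28 * 4.2770 = 119.76 L/hr
Step 3 — wetted area: A = 28 * 0.966 * 0.520 = 14.065 m^2
Step 4 — application rate: Q/A = 119.76/14.065 = 8.51 mm/hr
Therefore the application rate along the lateral = 8.51 mm/hr.


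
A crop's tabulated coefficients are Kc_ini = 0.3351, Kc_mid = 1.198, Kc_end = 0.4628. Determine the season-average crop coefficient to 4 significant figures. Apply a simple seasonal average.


Approach: apply a simple seasonal average, Kc_avg = (Kc_ini + Kc_mid + Kc_end)/3.
Kc_avg = (0.3351 + 1.198 + 0.4628)/3 = 0.6653
Therefore the season-average crop coefficient = 0.6653.


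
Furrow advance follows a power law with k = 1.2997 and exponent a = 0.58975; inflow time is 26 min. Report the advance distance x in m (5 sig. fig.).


Approach: apply the power-law advance function, x = k*t^a.
x = 1.2997 * 26^0.58975 = 8.8782 m
Therefore the advance distance x = 8.8782 m.


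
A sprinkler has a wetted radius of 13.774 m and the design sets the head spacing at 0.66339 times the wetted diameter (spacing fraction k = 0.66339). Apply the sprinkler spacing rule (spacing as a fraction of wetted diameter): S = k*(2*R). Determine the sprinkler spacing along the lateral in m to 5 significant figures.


S = 0.66339 * (2 * 13.774) = 18.275 m
Therefore the sprinkler spacing along the lateral = 18.275 m.


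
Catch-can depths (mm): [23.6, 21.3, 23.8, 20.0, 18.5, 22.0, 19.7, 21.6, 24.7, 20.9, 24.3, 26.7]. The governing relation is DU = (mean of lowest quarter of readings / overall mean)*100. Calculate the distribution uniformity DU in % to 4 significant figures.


sorted lowest 3 of 12: [18.5, 19.7, 20.0] -> mean = 19.4000 mm
overall mean = 22.2583 mm
DU = (19.4000/22.2583)*100 = 87.16 %
Therefore the distribution uniformity DU = 87.16 %.


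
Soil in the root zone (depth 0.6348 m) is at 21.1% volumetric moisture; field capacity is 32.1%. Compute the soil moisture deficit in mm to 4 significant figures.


Approach: apply the soil moisture deficit relation, SMD = (FC - theta)/100 * depth * 1000.
SMD = (32.1 - 21.1)/100 * 0.6348 * 1000 = 69.83 mm
Therefore the soil moisture deficit = 69.83 mm.


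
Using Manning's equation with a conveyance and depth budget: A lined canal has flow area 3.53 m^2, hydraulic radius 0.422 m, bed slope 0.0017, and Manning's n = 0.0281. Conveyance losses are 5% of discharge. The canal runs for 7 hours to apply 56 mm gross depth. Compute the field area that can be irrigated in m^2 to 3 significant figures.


Approach: apply Manning's equation with a conveyance and depth budget, Q = (1/n)*A*R^(2/3)*S^(1/2); Q_field = Q*(1-loss); Area = Q_field*t/(d/1000).
Step 1 — canal discharge (Manning's equation):
  Q = (1/0.0281) * 3.53 * 0.422^(2/3) * 0.0017^(1/2) = 2.9141 m^3/s
Step 2 — delivered flow: Q_field = 2.9141*(1 - 5/100) = 2.7684 m^3/s
Step 3 — volume delivered: V = 2.7684 * 7*3600 = 69763 m^3
Step 4 — area served: A = V / (depth/1000) = 69763 / 0.056 = 1250000 m^2
Therefore the field area that can be irrigated = 1250000 m^2.


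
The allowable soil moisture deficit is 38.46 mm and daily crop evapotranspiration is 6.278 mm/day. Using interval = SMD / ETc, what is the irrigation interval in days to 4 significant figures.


interval = 38.46 / 6.278 = 6.126 days
Therefore the irrigation interval = 6.126 days.


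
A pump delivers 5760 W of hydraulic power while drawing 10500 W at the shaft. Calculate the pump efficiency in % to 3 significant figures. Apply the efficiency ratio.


Approach: apply the efficiency ratio, eta = (P_out/P_in)*100.
eta = (5760 / 10500) * 100 = 54.9 %
Therefore the pump efficiency = 54.9 %.


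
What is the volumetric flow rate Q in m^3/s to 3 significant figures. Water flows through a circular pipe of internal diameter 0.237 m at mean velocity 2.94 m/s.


Approach: apply the continuity equation for pipe flow, Q = A * v with A = pi*(D/2)^2.
A = pi*(0.237/2)^2 = 0.044115 m^2
Q = 0.044115 * 2.94 = 0.130 m^3/s
Therefore the volumetric flow rate Q = 0.130 m^3/s.


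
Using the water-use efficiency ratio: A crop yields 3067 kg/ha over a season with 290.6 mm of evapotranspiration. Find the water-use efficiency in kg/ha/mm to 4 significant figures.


Approach: apply the water-use efficiency ratio, WUE = yield/ET.
WUE = 3067 / 290.6 = 10.55 kg/ha/mm
Therefore the water-use efficiency = 10.55 kg/ha/mm.


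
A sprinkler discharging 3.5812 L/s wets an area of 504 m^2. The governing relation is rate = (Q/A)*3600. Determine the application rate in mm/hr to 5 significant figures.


rate = (3.5812 / 504) * 3600 = 25.580 mm/hr
Therefore the application rate = 25.580 mm/hr.


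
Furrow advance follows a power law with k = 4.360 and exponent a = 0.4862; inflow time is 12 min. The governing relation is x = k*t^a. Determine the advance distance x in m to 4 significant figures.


x = 4.360 * 12^0.4862 = 14.59 m
Therefore the advance distance x = 14.59 m.


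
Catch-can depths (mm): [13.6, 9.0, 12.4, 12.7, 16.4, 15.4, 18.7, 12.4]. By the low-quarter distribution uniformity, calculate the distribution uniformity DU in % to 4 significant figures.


Approach: apply the low-quarter distribution uniformity, DU = (mean of lowest quarter of readings / overall mean)*100.
sorted lowest 2 of 8: [9.0, 12.4] -> mean = 10.7000 mm
overall mean = 13.8250 mm
DU = (10.7000/13.8250)*100 = 77.40 %
Therefore the distribution uniformity DU = 77.40 %.


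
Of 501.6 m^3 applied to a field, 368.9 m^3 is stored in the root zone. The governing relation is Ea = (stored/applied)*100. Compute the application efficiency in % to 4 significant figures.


Ea = (368.9/501.6)*100 = 73.54 %
Therefore the application efficiency = 73.54 %.


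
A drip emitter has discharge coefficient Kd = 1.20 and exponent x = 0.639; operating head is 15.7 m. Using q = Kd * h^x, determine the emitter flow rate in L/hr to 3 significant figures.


q = 1.20 * 15.7^0.639 = 6.97 L/hr
Therefore the emitter flow rate = 6.97 L/hr.


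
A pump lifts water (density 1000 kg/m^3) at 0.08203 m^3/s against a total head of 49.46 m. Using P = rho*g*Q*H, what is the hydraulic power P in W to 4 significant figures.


P = 1000 * 9.81 * 0.08203 * 49.46 = 39800 W
Therefore the hydraulic power P = 39800 W.


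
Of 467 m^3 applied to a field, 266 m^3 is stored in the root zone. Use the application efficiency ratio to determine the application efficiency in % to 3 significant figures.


Approach: apply the application efficiency ratio, Ea = (stored/applied)*100.
Ea = (266/467)*100 = 57.0 %
Therefore the application efficiency = 57.0 %.


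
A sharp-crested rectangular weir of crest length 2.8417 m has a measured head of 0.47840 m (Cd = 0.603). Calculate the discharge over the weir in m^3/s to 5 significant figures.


Approach: apply the rectangular weir equation, Q = (2/3)*Cd*L*sqrt(2g)*H^1.5.
Q = (2/3)*0.603*2.8417*sqrt(2*9.81)*0.47840^1.5 = 1.6743 m^3/s
Therefore the discharge over the weir = 1.6743 m^3/s.


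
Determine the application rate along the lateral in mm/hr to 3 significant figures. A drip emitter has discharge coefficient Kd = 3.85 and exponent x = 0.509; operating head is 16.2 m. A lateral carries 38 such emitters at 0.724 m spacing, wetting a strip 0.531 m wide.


Approach: apply the emitter equation with a lateral mass balance, q = Kd*h^x; Q = n*q; rate = Q/(n*spacing*width).
Step 1 — single emitter flow (q = Kd*h^x):
  q = 3.85 * 16.2^0.509 = 15.889 L/hr
Step 2 — total lateral flow: Q = 38 * 15.889 = 603.79 L/hr
Step 3 — wetted area: A = 38 * 0.724 * 0.531 = 14.609 m^2
Step 4 — application rate: Q/A = 603.79/14.609 = 41.3 mm/hr
Therefore the application rate along the lateral = 41.3 mm/hr.


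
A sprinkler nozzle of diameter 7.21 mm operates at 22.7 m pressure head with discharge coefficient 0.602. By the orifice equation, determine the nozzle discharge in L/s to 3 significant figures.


Approach: apply the orifice equation, Q = Cd*A*sqrt(2*g*h), A = pi*(d/2)^2.
A = pi*(7.21e-3/2)^2 = 4.0828e-05 m^2
Q = 0.602 * 4.0828e-05 * sqrt(2*9.81*22.7) * 1000 = 0.519 L/s
Therefore the nozzle discharge = 0.519 L/s.


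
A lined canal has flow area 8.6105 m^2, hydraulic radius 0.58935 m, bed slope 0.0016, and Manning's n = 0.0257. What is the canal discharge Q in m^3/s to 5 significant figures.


Approach: apply Manning's equation, Q = (1/n)*A*R^(2/3)*S^(1/2).
Q = (1/0.0257) * 8.6105 * 0.58935^(2/3) * 0.0016^(1/2) = 9.4204 m^3/s
Therefore the canal discharge Q = 9.4204 m^3/s.


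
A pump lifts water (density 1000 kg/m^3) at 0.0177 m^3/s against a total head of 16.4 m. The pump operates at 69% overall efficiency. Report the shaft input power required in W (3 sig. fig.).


Approach: apply hydraulic power then efficiency conversion, P = rho*g*Q*H; P_in = P/eta.
Step 1 — hydraulic power (P = rho*g*Q*H):
  P = 1000 * 9.81 * 0.0177 * 16.4 = 2847.6 W
Step 2 — input power: P_in = P/eta = 2847.6 / 0.69 = 4130 W
Therefore the shaft input power required = 4130 W.


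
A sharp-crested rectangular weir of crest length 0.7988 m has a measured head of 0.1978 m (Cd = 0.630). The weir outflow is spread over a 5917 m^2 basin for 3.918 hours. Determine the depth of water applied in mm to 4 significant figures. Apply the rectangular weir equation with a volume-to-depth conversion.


Approach: apply the rectangular weir equation with a volume-to-depth conversion, Q = (2/3)*Cd*L*sqrt(2g)*H^1.5; d = Q*t/A * 1000.
Step 1 — weir discharge:
  Q = (2/3)*0.630*0.7988*sqrt(2*9.81)*0.1978^1.5 = 0.130730 m^3/s
Step 2 — volume: V = 0.130730 * 3.918*3600 = 1843.92 m^3
Step 3 — depth: d = V/A * 1000 = 1843.92/5917 * 1000 = 311.6 mm
Therefore the depth of water applied = 311.6 mm.


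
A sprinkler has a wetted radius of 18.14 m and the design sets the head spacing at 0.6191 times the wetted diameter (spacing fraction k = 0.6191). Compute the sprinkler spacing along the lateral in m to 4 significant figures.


Approach: apply the sprinkler spacing rule (spacing as a fraction of wetted diameter), S = k*(2*R).
S = 0.6191 * (2 * 18.14) = 22.46 m
Therefore the sprinkler spacing along the lateral = 22.46 m.


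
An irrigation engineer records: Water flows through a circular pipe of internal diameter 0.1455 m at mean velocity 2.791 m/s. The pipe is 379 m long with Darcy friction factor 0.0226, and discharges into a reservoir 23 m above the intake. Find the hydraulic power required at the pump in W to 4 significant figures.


Approach: apply continuity + Darcy-Weisbach + hydraulic power, Q = A*v; hf = f*(L/D)*(v^2/(2g)); H = static + hf; P = rho*g*Q*H.
Step 1 — flow rate (continuity, Q = A*v):
  A = pi*(0.1455/2)^2 = 0.0166271 m^2
  Q = 0.0166271 * 2.791 = 0.0464062 m^3/s
Step 2 — friction head loss (Darcy-Weisbach):
  hf = 0.0226 * (379/0.1455) * (2.791^2 / (2*9.81))
  hf = 23.3725 m
Step 3 — total head: H = 23 + 23.3725 = 46.3725 m
Step 4 — hydraulic power (P = rho*g*Q*H):
  P = 1000 * 9.81 * 0.0464062 * 46.3725 = 21110 W
Therefore the hydraulic power required at the pump = 21110 W.


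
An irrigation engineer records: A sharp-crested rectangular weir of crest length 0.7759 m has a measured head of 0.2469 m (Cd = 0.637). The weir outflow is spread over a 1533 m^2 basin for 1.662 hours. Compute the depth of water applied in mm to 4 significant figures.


Approach: apply the rectangular weir equation with a volume-to-depth conversion, Q = (2/3)*Cd*L*sqrt(2g)*H^1.5; d = Q*t/A * 1000.
Step 1 — weir discharge:
  Q = (2/3)*0.637*0.7759*sqrt(2*9.81)*0.2469^1.5 = 0.179054 m^3/s
Step 2 — volume: V = 0.179054 * 1.662*3600 = 1071.32 m^3
Step 3 — depth: d = V/A * 1000 = 1071.32/1533 * 1000 = 698.8 mm
Therefore the depth of water applied = 698.8 mm.


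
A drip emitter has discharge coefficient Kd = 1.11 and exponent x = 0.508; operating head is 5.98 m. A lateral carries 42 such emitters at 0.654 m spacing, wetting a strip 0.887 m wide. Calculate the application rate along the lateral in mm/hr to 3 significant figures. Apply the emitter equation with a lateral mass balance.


Approach: apply the emitter equation with a lateral mass balance, q = Kd*h^x; Q = n*q; rate = Q/(n*spacing*width).
Step 1 — single emitter flow (q = Kd*h^x):
  q = 1.11 * 5.98^0.508 = 2.7535 L/hr
Step 2 — total lateral flow: Q = 42 * 2.7535 = 115.65 L/hr
Step 3 — wetted area: A = 42 * 0.654 * 0.887 = 24.364 m^2
Step 4 — application rate: Q/A = 115.65/24.364 = 4.75 mm/hr
Therefore the application rate along the lateral = 4.75 mm/hr.


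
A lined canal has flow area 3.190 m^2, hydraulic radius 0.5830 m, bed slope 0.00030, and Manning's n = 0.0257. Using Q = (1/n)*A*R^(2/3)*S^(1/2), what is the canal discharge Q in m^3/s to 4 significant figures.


Q = (1/0.0257) * 3.190 * 0.5830^(2/3) * 0.00030^(1/2) = 1.500 m^3/s
Therefore the canal discharge Q = 1.500 m^3/s.


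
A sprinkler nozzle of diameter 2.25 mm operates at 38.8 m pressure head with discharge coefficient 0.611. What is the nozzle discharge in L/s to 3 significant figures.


Approach: apply the orifice equation, Q = Cd*A*sqrt(2*g*h), A = pi*(d/2)^2.
A = pi*(2.25e-3/2)^2 = 3.9761e-06 m^2
Q = 0.611 * 3.9761e-06 * sqrt(2*9.81*38.8) * 1000 = 0.0670 L/s
Therefore the nozzle discharge = 0.0670 L/s.


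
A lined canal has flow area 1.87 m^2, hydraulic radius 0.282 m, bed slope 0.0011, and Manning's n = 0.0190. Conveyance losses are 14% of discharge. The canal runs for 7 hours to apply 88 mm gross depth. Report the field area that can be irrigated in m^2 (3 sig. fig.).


Approach: apply Manning's equation with a conveyance and depth budget, Q = (1/n)*A*R^(2/3)*S^(1/2); Q_field = Q*(1-loss); Area = Q_field*t/(d/1000).
Step 1 — canal discharge (Manning's equation):
  Q = (1/0.0190) * 1.87 * 0.282^(2/3) * 0.0011^(1/2) = 1.4037 m^3/s
Step 2 — delivered flow: Q_field = 1.4037*(1 - 14/100) = 1.2072 m^3/s
Step 3 — volume delivered: V = 1.2072 * 7*3600 = 30422 m^3
Step 4 — area served: A = V / (depth/1000) = 30422 / 0.088 = 346000 m^2
Therefore the field area that can be irrigated = 346000 m^2.


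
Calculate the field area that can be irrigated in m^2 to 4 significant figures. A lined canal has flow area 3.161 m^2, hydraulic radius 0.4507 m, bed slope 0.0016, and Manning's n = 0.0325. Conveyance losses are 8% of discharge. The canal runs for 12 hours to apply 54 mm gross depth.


Approach: apply Manning's equation with a conveyance and depth budget, Q = (1/n)*A*R^(2/3)*S^(1/2); Q_field = Q*(1-loss); Area = Q_field*t/(d/1000).
Step 1 — canal discharge (Manning's equation):
  Q = (1/0.0325) * 3.161 * 0.4507^(2/3) * 0.0016^(1/2) = 2.28696 m^3/s
Step 2 — delivered flow: Q_field = 2.28696*(1 - 8/100) = 2.10401 m^3/s
Step 3 — volume delivered: V = 2.10401 * 12*3600 = 90893.1 m^3
Step 4 — area served: A = V / (depth/1000) = 90893.1 / 0.054 = 1683000 m^2
Therefore the field area that can be irrigated = 1683000 m^2.


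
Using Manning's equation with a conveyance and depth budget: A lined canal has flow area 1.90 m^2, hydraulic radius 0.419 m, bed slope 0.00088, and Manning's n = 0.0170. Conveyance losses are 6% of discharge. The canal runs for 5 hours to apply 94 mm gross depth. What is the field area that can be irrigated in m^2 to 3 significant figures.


Approach: apply Manning's equation with a conveyance and depth budget, Q = (1/n)*A*R^(2/3)*S^(1/2); Q_field = Q*(1-loss); Area = Q_field*t/(d/1000).
Step 1 — canal discharge (Manning's equation):
  Q = (1/0.0170) * 1.90 * 0.419^(2/3) * 0.00088^(1/2) = 1.8565 m^3/s
Step 2 — delivered flow: Q_field = 1.8565*(1 - 6/100) = 1.7451 m^3/s
Step 3 — volume delivered: V = 1.7451 * 5*3600 = 31412 m^3
Step 4 — area served: A = V / (depth/1000) = 31412 / 0.094 = 334000 m^2
Therefore the field area that can be irrigated = 334000 m^2.


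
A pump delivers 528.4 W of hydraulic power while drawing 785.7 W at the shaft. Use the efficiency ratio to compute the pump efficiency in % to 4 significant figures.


Approach: apply the efficiency ratio, eta = (P_out/P_in)*100.
eta = (528.4 / 785.7) * 100 = 67.25 %
Therefore the pump efficiency = 67.25 %.


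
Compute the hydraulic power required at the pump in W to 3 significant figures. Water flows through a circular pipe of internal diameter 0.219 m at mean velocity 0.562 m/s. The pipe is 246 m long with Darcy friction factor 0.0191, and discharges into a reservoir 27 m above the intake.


Approach: apply continuity + Darcy-Weisbach + hydraulic power, Q = A*v; hf = f*(L/D)*(v^2/(2g)); H = static + hf; P = rho*g*Q*H.
Step 1 — flow rate (continuity, Q = A*v):
  A = pi*(0.219/2)^2 = 0.037668 m^2
  Q = 0.037668 * 0.562 = 0.021170 m^3/s
Step 2 — friction head loss (Darcy-Weisbach):
  hf = 0.0191 * (246/0.219) * (0.562^2 / (2*9.81))
  hf = 0.34538 m
Step 3 — total head: H = 27 + 0.34538 = 27.345 m
Step 4 — hydraulic power (P = rho*g*Q*H):
  P = 1000 * 9.81 * 0.021170 * 27.345 = 5680 W
Therefore the hydraulic power required at the pump = 5680 W.
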